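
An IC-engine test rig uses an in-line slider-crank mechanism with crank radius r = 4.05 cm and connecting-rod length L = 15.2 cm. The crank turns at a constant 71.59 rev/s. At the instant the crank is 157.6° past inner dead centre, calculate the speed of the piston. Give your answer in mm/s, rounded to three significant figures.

5220

ω = 2π·71.6 = 449.8 rad/s
For an in-line slider-crank, x = r cosθ + √(L² − r² sin²θ), so v = −rω sinθ·[1 + r cosθ/√(L² − r² sin²θ)].
With r = 0.0405 m, L = 0.152 m, θ = 157.6°: √(L² − r² sin²θ) = 0.15121 m.
v = −0.0405·449.8·0.38107·[1 + 0.0405·-0.92455/0.15121] = -5.2231 m/s.
|v| = 5.2231 m/s = 5223.1 mm/s.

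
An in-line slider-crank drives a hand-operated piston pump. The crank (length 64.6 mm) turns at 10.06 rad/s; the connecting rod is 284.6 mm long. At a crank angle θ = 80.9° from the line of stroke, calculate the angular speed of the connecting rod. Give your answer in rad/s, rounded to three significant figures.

ω = 10.06 rad/s
The rod makes angle φ with the slider axis where L sinφ = r sinθ; differentiating, L cosφ·φ̇ = r ω cosθ.
L cosφ = √(L² − r² sin²θ) = 0.27736 m.
|ω_rod| = r ω |cosθ| / √(L² − r² sin²θ) = 0.0646·10.06·0.15816/0.27736 = 0.37058 rad/s.

0.371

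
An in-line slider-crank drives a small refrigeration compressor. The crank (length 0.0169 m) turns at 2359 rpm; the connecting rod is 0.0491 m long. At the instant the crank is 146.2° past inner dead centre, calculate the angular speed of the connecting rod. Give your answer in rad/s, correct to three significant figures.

72.0

ω = 247 rad/s (converted from 2359 rpm).
The rod makes angle φ with the slider axis where L sinφ = r sinθ; differentiating, L cosφ·φ̇ = r ω cosθ.
L cosφ = √(L² − r² sin²θ) = 0.048192 m.
|ω_rod| = r ω |cosθ| / √(L² − r² sin²θ) = 0.0169·247·0.83098/0.048192 = 71.989 rad/s.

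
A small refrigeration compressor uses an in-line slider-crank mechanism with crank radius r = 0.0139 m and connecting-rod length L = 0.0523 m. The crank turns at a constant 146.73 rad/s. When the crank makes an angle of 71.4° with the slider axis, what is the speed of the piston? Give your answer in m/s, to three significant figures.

2.10

ω = 146.7 rad/s
For an in-line slider-crank, x = r cosθ + √(L² − r² sin²θ), so v = −rω sinθ·[1 + r cosθ/√(L² − r² sin²θ)].
With r = 0.0139 m, L = 0.0523 m, θ = 71.4°: √(L² − r² sin²θ) = 0.050614 m.
v = −0.0139·146.7·0.94777·[1 + 0.0139·0.31896/0.050614] = -2.1023 m/s.
|v| = 2.1023 m/s.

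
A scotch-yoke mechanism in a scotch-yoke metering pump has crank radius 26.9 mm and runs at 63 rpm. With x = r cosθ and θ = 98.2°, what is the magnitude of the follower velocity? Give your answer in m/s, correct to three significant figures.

ω = 6.597 rad/s (from 63 rpm).
x = r cosθ ⇒ ẋ = −rω sinθ.
|v| = rω|sinθ| = 0.0269·6.597·|sin 98.2°| = 0.17565 m/s.

0.176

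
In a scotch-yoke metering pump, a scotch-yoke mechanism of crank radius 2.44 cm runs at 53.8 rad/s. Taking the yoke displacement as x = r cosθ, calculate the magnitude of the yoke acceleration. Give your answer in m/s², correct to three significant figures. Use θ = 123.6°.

39.1

ω = 53.8 rad/s
x = r cosθ ⇒ ẍ = −rω² cosθ (ω constant).
|a| = rω²|cosθ| = 0.0244·(53.8)²·|cos 123.6°| = 39.083 m/s².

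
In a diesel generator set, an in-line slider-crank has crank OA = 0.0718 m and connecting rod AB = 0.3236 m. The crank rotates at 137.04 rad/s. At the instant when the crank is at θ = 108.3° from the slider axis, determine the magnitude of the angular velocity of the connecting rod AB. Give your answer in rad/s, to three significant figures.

9.77

ω = 137 rad/s
The rod makes angle φ with the slider axis where L sinφ = r sinθ; differentiating, L cosφ·φ̇ = r ω cosθ.
L cosφ = √(L² − r² sin²θ) = 0.31634 m.
|ω_rod| = r ω |cosθ| / √(L² − r² sin²θ) = 0.0718·137·0.31399/0.31634 = 9.7665 rad/s.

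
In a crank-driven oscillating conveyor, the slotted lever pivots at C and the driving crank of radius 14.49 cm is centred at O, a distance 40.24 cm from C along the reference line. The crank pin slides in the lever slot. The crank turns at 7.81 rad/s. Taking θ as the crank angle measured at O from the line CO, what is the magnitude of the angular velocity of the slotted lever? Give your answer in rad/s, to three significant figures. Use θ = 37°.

1.91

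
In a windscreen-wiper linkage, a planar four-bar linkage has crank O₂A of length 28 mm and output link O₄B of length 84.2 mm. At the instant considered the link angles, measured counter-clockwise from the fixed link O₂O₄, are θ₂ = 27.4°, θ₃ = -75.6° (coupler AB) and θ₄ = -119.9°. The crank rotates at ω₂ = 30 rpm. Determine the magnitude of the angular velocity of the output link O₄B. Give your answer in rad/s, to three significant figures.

ω₂ = 3.142 rad/s (from 30 rpm).
Differentiating the loop-closure r₂e^{iθ₂}+r₃e^{iθ₃}=r₁+r₄e^{iθ₄} gives r₂ω₂e^{iθ₂}+r₃ω₃e^{iθ₃}=r₄ω₄e^{iθ₄}.
Eliminating the other unknown: ω₄ = r₂ω₂ sin(θ₂−θ₃) / [r₄ sin(θ₄−θ₃)].
Numerator sine = +0.97437; denominator sine = -0.69842.
Result = 0.028·3.142·(+0.97437) / (0.0842·(-0.69842)) = -1.4575 rad/s; magnitude 1.4575 rad/s.

1.46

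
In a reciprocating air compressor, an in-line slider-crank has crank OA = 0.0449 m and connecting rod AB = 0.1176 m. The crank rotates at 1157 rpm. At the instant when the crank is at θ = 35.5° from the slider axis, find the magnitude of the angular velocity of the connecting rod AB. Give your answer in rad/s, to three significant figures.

38.6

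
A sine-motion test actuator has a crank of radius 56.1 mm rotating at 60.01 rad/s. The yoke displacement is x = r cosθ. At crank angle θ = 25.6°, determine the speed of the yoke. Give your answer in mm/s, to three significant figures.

1450

ω = 60.01 rad/s
x = r cosθ ⇒ ẋ = −rω sinθ.
|v| = rω|sinθ| = 0.0561·60.01·|sin 25.6°| = 1.4546 m/s = 1454.6 mm/s.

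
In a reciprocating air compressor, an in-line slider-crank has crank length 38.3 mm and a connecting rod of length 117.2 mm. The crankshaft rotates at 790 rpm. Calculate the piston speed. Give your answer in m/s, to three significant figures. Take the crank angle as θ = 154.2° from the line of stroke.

0.969

ω = 2π·790/60 = 82.73 rad/s
For an in-line slider-crank, x = r cosθ + √(L² − r² sin²θ), so v = −rω sinθ·[1 + r cosθ/√(L² − r² sin²θ)].
With r = 0.0383 m, L = 0.1172 m, θ = 154.2°: √(L² − r² sin²θ) = 0.11601 m.
v = −0.0383·82.73·0.43523·[1 + 0.0383·-0.90032/0.11601] = -0.96913 m/s.
|v| = 0.96913 m/s.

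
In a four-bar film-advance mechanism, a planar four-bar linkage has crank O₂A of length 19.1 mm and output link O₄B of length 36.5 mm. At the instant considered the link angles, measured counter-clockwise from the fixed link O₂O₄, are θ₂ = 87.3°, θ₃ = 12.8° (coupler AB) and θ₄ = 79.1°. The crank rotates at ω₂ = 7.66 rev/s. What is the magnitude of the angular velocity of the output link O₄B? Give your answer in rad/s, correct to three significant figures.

26.5

ω₂ = 48.13 rad/s (from 7.66 rev/s).
Differentiating the loop-closure r₂e^{iθ₂}+r₃e^{iθ₃}=r₁+r₄e^{iθ₄} gives r₂ω₂e^{iθ₂}+r₃ω₃e^{iθ₃}=r₄ω₄e^{iθ₄}.
Eliminating the other unknown: ω₄ = r₂ω₂ sin(θ₂−θ₃) / [r₄ sin(θ₄−θ₃)].
Numerator sine = +0.96363; denominator sine = +0.91566.
Result = 0.0191·48.13·(+0.96363) / (0.0365·(+0.91566)) = +26.505 rad/s; magnitude 26.505 rad/s.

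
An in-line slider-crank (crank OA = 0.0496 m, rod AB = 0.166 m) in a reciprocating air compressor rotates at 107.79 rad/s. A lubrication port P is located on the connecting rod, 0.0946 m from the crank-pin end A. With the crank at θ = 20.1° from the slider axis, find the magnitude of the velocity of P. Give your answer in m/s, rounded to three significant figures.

ω = 107.8 rad/s.  Crank-pin speed |V_A| = rω = 5.3464 m/s, perpendicular to OA.
Rod angle: sinφ = −(r/L) sinθ ⇒ φ = -5.894°; ω_rod = −rω cosθ/√(L²−r²sin²θ) = -30.406 rad/s.
V_P = V_A + ω_rod × AP, with AP = 0.0946 m along the rod.
Components: V_Px = −rω sinθ − a·ω_rod·sinφ = -2.1327 m/s;  V_Py = rω cosθ + a·ω_rod·cosφ = +2.1595 m/s.
|V_P| = √(V_Px² + V_Py²) = 3.0351 m/s.

3.04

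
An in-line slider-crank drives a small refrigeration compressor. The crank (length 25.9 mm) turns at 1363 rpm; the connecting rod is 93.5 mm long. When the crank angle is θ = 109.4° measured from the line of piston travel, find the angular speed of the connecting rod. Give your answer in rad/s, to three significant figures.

13.6

ω = 142.7 rad/s (converted from 1363 rpm).
The rod makes angle φ with the slider axis where L sinφ = r sinθ; differentiating, L cosφ·φ̇ = r ω cosθ.
L cosφ = √(L² − r² sin²θ) = 0.090252 m.
|ω_rod| = r ω |cosθ| / √(L² − r² sin²θ) = 0.0259·142.7·0.33216/0.090252 = 13.606 rad/s.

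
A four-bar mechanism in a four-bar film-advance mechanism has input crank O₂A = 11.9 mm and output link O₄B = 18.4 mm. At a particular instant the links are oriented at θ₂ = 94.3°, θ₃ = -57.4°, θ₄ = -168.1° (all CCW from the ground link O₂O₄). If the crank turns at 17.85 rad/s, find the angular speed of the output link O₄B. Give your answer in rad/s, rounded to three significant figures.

5.85

ω₂ = 17.85 rad/s
Differentiating the loop-closure r₂e^{iθ₂}+r₃e^{iθ₃}=r₁+r₄e^{iθ₄} gives r₂ω₂e^{iθ₂}+r₃ω₃e^{iθ₃}=r₄ω₄e^{iθ₄}.
Eliminating the other unknown: ω₄ = r₂ω₂ sin(θ₂−θ₃) / [r₄ sin(θ₄−θ₃)].
Numerator sine = +0.47409; denominator sine = -0.93544.
Result = 0.0119·17.85·(+0.47409) / (0.0184·(-0.93544)) = -5.8507 rad/s; magnitude 5.8507 rad/s.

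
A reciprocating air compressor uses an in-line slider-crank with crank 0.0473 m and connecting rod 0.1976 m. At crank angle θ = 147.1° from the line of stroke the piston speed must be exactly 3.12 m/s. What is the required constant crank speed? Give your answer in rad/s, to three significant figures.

152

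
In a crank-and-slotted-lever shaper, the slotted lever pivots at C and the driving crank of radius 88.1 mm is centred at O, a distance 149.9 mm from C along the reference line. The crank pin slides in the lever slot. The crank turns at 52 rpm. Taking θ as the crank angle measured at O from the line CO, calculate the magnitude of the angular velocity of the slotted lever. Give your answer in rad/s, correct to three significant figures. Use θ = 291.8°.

1.72

ω = 5.445 rad/s (from 52 rpm).
Crank pin A relative to C: A = (d + r cosθ, r sinθ); lever angle φ = atan2(r sinθ, d + r cosθ).
Differentiating tanφ: φ̇ = rω(d cosθ + r)/(d² + r² + 2dr cosθ).
d² + r² + 2dr cosθ = |CA|² = 0.0400403 m²;  d cosθ + r = +0.14377 m.
|ω_lever| = |0.0881·5.445·+0.14377| / 0.0400403 = 1.7226 rad/s.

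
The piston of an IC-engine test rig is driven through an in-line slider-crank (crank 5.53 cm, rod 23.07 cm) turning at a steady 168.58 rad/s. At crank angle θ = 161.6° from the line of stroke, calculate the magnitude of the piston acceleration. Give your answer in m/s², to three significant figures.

ω = 168.6 rad/s
x(θ) = r cosθ + √(L² − r² sin²θ); with ω constant, a = ω²·d²x/dθ².
d²x/dθ² = −r cosθ − r²(cos2θ)/√u − r⁴ sin²2θ/(4u^{3/2}),  u = L² − r² sin²θ = 0.0529178 m².
Substituting r = 0.0553 m, L = 0.2307 m, θ = 161.6°: d²x/dθ² = +0.041759 m.
a = ω²·d²x/dθ² = (168.6)²·(+0.041759) = +1186.8 m/s²;  |a| = 1186.8 m/s².

1190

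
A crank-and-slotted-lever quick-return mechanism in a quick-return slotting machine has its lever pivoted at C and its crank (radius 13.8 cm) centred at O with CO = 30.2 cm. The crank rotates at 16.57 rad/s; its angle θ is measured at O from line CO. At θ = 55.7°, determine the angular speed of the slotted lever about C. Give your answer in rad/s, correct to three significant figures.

ω = 16.57 rad/s
Crank pin A relative to C: A = (d + r cosθ, r sinθ); lever angle φ = atan2(r sinθ, d + r cosθ).
Differentiating tanφ: φ̇ = rω(d cosθ + r)/(d² + r² + 2dr cosθ).
d² + r² + 2dr cosθ = |CA|² = 0.157219 m²;  d cosθ + r = +0.30818 m.
|ω_lever| = |0.138·16.57·+0.30818| / 0.157219 = 4.4824 rad/s.

4.48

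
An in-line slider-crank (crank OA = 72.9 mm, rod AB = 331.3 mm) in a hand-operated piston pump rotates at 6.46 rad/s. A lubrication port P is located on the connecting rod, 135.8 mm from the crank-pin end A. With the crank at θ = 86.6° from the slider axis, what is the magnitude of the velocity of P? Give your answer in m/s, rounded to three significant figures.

0.473

ω = 6.46 rad/s.  Crank-pin speed |V_A| = rω = 0.47093 m/s, perpendicular to OA.
Rod angle: sinφ = −(r/L) sinθ ⇒ φ = -12.689°; ω_rod = −rω cosθ/√(L²−r²sin²θ) = -0.086413 rad/s.
V_P = V_A + ω_rod × AP, with AP = 0.1358 m along the rod.
Components: V_Px = −rω sinθ − a·ω_rod·sinφ = -0.47268 m/s;  V_Py = rω cosθ + a·ω_rod·cosφ = +0.016481 m/s.
|V_P| = √(V_Px² + V_Py²) = 0.47297 m/s.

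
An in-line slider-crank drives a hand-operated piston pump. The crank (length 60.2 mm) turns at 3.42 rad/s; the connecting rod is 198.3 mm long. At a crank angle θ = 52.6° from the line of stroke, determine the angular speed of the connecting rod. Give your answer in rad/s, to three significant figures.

ω = 3.42 rad/s
The rod makes angle φ with the slider axis where L sinφ = r sinθ; differentiating, L cosφ·φ̇ = r ω cosθ.
L cosφ = √(L² − r² sin²θ) = 0.19245 m.
|ω_rod| = r ω |cosθ| / √(L² − r² sin²θ) = 0.0602·3.42·0.60738/0.19245 = 0.64978 rad/s.

0.650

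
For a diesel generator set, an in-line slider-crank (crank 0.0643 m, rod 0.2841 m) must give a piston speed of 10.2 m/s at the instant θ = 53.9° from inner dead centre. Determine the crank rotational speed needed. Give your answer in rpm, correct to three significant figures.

1650

For an in-line slider-crank, |v_piston| = rω|sinθ|·[1 + r cosθ/√(L² − r² sin²θ)].
With r = 0.0643 m, L = 0.2841 m, θ = 53.9°: the bracketed kinematic factor |dx/dθ| = 0.059001 m.
ω = v/|dx/dθ| = 10.2/0.059001 = 172.88 rad/s.
N = 60ω/(2π) = 1650.9 rpm.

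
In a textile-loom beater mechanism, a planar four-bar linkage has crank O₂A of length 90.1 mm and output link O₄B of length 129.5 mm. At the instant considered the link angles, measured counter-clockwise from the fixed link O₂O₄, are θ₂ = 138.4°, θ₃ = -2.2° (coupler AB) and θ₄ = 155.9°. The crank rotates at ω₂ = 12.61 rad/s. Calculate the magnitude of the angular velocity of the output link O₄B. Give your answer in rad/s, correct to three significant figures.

ω₂ = 12.61 rad/s
Differentiating the loop-closure r₂e^{iθ₂}+r₃e^{iθ₃}=r₁+r₄e^{iθ₄} gives r₂ω₂e^{iθ₂}+r₃ω₃e^{iθ₃}=r₄ω₄e^{iθ₄}.
Eliminating the other unknown: ω₄ = r₂ω₂ sin(θ₂−θ₃) / [r₄ sin(θ₄−θ₃)].
Numerator sine = +0.63473; denominator sine = +0.37299.
Result = 0.0901·12.61·(+0.63473) / (0.1295·(+0.37299)) = +14.93 rad/s; magnitude 14.93 rad/s.

14.9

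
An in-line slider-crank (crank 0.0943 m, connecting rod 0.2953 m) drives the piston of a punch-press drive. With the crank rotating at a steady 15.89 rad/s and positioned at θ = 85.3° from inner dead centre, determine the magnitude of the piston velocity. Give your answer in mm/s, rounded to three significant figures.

ω = 15.89 rad/s
For an in-line slider-crank, x = r cosθ + √(L² − r² sin²θ), so v = −rω sinθ·[1 + r cosθ/√(L² − r² sin²θ)].
With r = 0.0943 m, L = 0.2953 m, θ = 85.3°: √(L² − r² sin²θ) = 0.27995 m.
v = −0.0943·15.89·0.99664·[1 + 0.0943·0.08194/0.27995] = -1.5346 m/s.
|v| = 1.5346 m/s = 1534.6 mm/s.

1530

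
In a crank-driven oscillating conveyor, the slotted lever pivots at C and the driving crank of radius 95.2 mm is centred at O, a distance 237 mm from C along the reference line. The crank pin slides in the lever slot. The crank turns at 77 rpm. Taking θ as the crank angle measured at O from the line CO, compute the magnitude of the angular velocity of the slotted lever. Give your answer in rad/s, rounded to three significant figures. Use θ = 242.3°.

ω = 8.063 rad/s (from 77 rpm).
Crank pin A relative to C: A = (d + r cosθ, r sinθ); lever angle φ = atan2(r sinθ, d + r cosθ).
Differentiating tanφ: φ̇ = rω(d cosθ + r)/(d² + r² + 2dr cosθ).
d² + r² + 2dr cosθ = |CA|² = 0.0442561 m²;  d cosθ + r = -0.014968 m.
|ω_lever| = |0.0952·8.063·-0.014968| / 0.0442561 = 0.25962 rad/s.

0.260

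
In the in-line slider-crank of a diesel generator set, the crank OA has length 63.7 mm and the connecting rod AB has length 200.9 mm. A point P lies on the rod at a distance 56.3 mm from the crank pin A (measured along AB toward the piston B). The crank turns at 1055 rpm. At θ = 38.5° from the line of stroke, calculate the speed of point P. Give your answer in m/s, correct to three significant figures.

ω = 110.5 rad/s.  Crank-pin speed |V_A| = rω = 7.0375 m/s, perpendicular to OA.
Rod angle: sinφ = −(r/L) sinθ ⇒ φ = -11.384°; ω_rod = −rω cosθ/√(L²−r²sin²θ) = -27.965 rad/s.
V_P = V_A + ω_rod × AP, with AP = 0.0563 m along the rod.
Components: V_Px = −rω sinθ − a·ω_rod·sinφ = -4.6917 m/s;  V_Py = rω cosθ + a·ω_rod·cosφ = +3.9642 m/s.
|V_P| = √(V_Px² + V_Py²) = 6.1422 m/s.

6.14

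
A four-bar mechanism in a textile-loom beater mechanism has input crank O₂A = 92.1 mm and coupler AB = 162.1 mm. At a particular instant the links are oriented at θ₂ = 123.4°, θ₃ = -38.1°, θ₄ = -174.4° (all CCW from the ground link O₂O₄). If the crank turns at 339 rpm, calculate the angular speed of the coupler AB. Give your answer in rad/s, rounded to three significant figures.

25.8

ω₂ = 35.5 rad/s (from 339 rpm).
Differentiating the loop-closure r₂e^{iθ₂}+r₃e^{iθ₃}=r₁+r₄e^{iθ₄} gives r₂ω₂e^{iθ₂}+r₃ω₃e^{iθ₃}=r₄ω₄e^{iθ₄}.
Eliminating the other unknown: ω₃ = r₂ω₂ sin(θ₄−θ₂) / [r₃ sin(θ₃−θ₄)].
Numerator sine = +0.88458; denominator sine = +0.69088.
Result = 0.0921·35.5·(+0.88458) / (0.1621·(+0.69088)) = +25.825 rad/s; magnitude 25.825 rad/s.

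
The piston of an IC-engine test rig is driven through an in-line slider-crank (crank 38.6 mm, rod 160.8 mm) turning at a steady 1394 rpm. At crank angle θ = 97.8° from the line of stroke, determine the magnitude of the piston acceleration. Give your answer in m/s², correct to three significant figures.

ω = 2π·1394/60 = 146 rad/s
x(θ) = r cosθ + √(L² − r² sin²θ); with ω constant, a = ω²·d²x/dθ².
d²x/dθ² = −r cosθ − r²(cos2θ)/√u − r⁴ sin²2θ/(4u^{3/2}),  u = L² − r² sin²θ = 0.0243941 m².
Substituting r = 0.0386 m, L = 0.1608 m, θ = 97.8°: d²x/dθ² = +0.014416 m.
a = ω²·d²x/dθ² = (146)²·(+0.014416) = +307.21 m/s²;  |a| = 307.21 m/s².

307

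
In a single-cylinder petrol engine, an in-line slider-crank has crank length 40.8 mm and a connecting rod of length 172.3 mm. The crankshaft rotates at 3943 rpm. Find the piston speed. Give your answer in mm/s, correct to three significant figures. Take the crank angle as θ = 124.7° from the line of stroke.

11900

ω = 2π·3943/60 = 412.9 rad/s
For an in-line slider-crank, x = r cosθ + √(L² − r² sin²θ), so v = −rω sinθ·[1 + r cosθ/√(L² − r² sin²θ)].
With r = 0.0408 m, L = 0.1723 m, θ = 124.7°: √(L² − r² sin²θ) = 0.169 m.
v = −0.0408·412.9·0.82214·[1 + 0.0408·-0.56928/0.169] = -11.947 m/s.
|v| = 11.947 m/s = 11947 mm/s.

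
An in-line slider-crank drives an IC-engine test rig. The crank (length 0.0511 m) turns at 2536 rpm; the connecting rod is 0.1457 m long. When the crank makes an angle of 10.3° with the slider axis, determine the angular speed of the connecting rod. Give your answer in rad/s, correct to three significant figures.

ω = 265.6 rad/s (converted from 2536 rpm).
The rod makes angle φ with the slider axis where L sinφ = r sinθ; differentiating, L cosφ·φ̇ = r ω cosθ.
L cosφ = √(L² − r² sin²θ) = 0.14541 m.
|ω_rod| = r ω |cosθ| / √(L² − r² sin²θ) = 0.0511·265.6·0.98389/0.14541 = 91.82 rad/s.

91.8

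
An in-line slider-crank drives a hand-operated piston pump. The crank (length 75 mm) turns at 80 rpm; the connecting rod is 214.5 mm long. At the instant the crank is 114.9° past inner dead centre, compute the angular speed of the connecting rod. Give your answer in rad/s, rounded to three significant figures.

1.30

ω = 8.378 rad/s (converted from 80 rpm).
The rod makes angle φ with the slider axis where L sinφ = r sinθ; differentiating, L cosφ·φ̇ = r ω cosθ.
L cosφ = √(L² − r² sin²θ) = 0.20343 m.
|ω_rod| = r ω |cosθ| / √(L² − r² sin²θ) = 0.075·8.378·0.42104/0.20343 = 1.3004 rad/s.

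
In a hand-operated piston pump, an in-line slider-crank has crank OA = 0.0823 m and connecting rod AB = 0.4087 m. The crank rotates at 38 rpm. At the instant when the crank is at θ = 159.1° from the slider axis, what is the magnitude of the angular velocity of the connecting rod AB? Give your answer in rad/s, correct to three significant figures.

ω = 3.979 rad/s (converted from 38 rpm).
The rod makes angle φ with the slider axis where L sinφ = r sinθ; differentiating, L cosφ·φ̇ = r ω cosθ.
L cosφ = √(L² − r² sin²θ) = 0.40764 m.
|ω_rod| = r ω |cosθ| / √(L² − r² sin²θ) = 0.0823·3.979·0.93420/0.40764 = 0.75054 rad/s.

0.751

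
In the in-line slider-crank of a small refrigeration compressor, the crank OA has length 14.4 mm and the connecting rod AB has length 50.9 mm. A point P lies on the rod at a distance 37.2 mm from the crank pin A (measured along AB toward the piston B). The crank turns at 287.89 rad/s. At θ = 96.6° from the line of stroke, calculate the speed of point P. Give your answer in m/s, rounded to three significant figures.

4.02

ω = 287.9 rad/s.  Crank-pin speed |V_A| = rω = 4.1456 m/s, perpendicular to OA.
Rod angle: sinφ = −(r/L) sinθ ⇒ φ = -16.322°; ω_rod = −rω cosθ/√(L²−r²sin²θ) = +9.7543 rad/s.
V_P = V_A + ω_rod × AP, with AP = 0.0372 m along the rod.
Components: V_Px = −rω sinθ − a·ω_rod·sinφ = -4.0162 m/s;  V_Py = rω cosθ + a·ω_rod·cosφ = -0.12825 m/s.
|V_P| = √(V_Px² + V_Py²) = 4.0182 m/s.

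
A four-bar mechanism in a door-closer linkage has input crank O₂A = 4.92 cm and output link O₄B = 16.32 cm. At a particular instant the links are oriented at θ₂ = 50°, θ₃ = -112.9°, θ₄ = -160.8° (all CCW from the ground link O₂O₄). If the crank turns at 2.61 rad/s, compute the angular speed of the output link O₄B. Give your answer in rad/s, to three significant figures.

0.312

ω₂ = 2.61 rad/s
Differentiating the loop-closure r₂e^{iθ₂}+r₃e^{iθ₃}=r₁+r₄e^{iθ₄} gives r₂ω₂e^{iθ₂}+r₃ω₃e^{iθ₃}=r₄ω₄e^{iθ₄}.
Eliminating the other unknown: ω₄ = r₂ω₂ sin(θ₂−θ₃) / [r₄ sin(θ₄−θ₃)].
Numerator sine = +0.29404; denominator sine = -0.74198.
Result = 0.0492·2.61·(+0.29404) / (0.1632·(-0.74198)) = -0.31182 rad/s; magnitude 0.31182 rad/s.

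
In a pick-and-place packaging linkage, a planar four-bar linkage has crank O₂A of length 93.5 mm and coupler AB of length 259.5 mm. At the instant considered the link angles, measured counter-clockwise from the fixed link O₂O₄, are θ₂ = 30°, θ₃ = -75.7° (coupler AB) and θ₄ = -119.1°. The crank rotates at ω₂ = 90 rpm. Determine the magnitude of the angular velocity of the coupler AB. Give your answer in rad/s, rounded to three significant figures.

2.54

ω₂ = 9.425 rad/s (from 90 rpm).
Differentiating the loop-closure r₂e^{iθ₂}+r₃e^{iθ₃}=r₁+r₄e^{iθ₄} gives r₂ω₂e^{iθ₂}+r₃ω₃e^{iθ₃}=r₄ω₄e^{iθ₄}.
Eliminating the other unknown: ω₃ = r₂ω₂ sin(θ₄−θ₂) / [r₃ sin(θ₃−θ₄)].
Numerator sine = -0.51354; denominator sine = +0.68709.
Result = 0.0935·9.425·(-0.51354) / (0.2595·(+0.68709)) = -2.5381 rad/s; magnitude 2.5381 rad/s.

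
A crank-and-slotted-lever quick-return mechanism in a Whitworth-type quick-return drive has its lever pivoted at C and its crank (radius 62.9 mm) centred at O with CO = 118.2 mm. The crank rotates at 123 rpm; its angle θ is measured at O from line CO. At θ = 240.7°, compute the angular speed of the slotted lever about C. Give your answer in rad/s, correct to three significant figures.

ω = 12.88 rad/s (from 123 rpm).
Crank pin A relative to C: A = (d + r cosθ, r sinθ); lever angle φ = atan2(r sinθ, d + r cosθ).
Differentiating tanφ: φ̇ = rω(d cosθ + r)/(d² + r² + 2dr cosθ).
d² + r² + 2dr cosθ = |CA|² = 0.0106507 m²;  d cosθ + r = +0.005055 m.
|ω_lever| = |0.0629·12.88·+0.005055| / 0.0106507 = 0.38453 rad/s.

0.385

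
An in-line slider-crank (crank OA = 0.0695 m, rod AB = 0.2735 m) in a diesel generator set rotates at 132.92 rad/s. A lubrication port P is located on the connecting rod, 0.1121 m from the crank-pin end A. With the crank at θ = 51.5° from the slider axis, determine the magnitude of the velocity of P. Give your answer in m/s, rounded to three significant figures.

8.42

ω = 132.9 rad/s.  Crank-pin speed |V_A| = rω = 9.2379 m/s, perpendicular to OA.
Rod angle: sinφ = −(r/L) sinθ ⇒ φ = -11.471°; ω_rod = −rω cosθ/√(L²−r²sin²θ) = -21.455 rad/s.
V_P = V_A + ω_rod × AP, with AP = 0.1121 m along the rod.
Components: V_Px = −rω sinθ − a·ω_rod·sinφ = -7.708 m/s;  V_Py = rω cosθ + a·ω_rod·cosφ = +3.3937 m/s.
|V_P| = √(V_Px² + V_Py²) = 8.422 m/s.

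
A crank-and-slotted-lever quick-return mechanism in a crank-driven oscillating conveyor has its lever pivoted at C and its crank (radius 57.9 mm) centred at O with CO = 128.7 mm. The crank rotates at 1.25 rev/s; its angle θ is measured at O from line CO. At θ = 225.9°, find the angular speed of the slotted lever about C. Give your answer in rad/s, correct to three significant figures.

ω = 7.854 rad/s (from 1.25 rev/s).
Crank pin A relative to C: A = (d + r cosθ, r sinθ); lever angle φ = atan2(r sinθ, d + r cosθ).
Differentiating tanφ: φ̇ = rω(d cosθ + r)/(d² + r² + 2dr cosθ).
d² + r² + 2dr cosθ = |CA|² = 0.00954459 m²;  d cosθ + r = -0.031664 m.
|ω_lever| = |0.0579·7.854·-0.031664| / 0.00954459 = 1.5086 rad/s.

1.51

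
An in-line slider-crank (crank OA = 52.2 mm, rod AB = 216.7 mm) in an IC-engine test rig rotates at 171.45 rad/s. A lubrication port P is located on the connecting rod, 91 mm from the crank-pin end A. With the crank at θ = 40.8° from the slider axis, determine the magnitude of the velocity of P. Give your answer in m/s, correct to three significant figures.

ω = 171.4 rad/s.  Crank-pin speed |V_A| = rω = 8.9497 m/s, perpendicular to OA.
Rod angle: sinφ = −(r/L) sinθ ⇒ φ = -9.056°; ω_rod = −rω cosθ/√(L²−r²sin²θ) = -31.658 rad/s.
V_P = V_A + ω_rod × AP, with AP = 0.091 m along the rod.
Components: V_Px = −rω sinθ − a·ω_rod·sinφ = -6.3014 m/s;  V_Py = rω cosθ + a·ω_rod·cosφ = +3.9299 m/s.
|V_P| = √(V_Px² + V_Py²) = 7.4264 m/s.

7.43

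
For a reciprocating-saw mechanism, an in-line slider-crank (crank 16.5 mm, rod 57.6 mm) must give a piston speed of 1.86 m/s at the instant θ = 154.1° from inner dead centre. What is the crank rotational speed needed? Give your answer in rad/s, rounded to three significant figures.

For an in-line slider-crank, |v_piston| = rω|sinθ|·[1 + r cosθ/√(L² − r² sin²θ)].
With r = 0.0165 m, L = 0.0576 m, θ = 154.1°: the bracketed kinematic factor |dx/dθ| = 0.0053353 m.
ω = v/|dx/dθ| = 1.86/0.0053353 = 348.62 rad/s.

349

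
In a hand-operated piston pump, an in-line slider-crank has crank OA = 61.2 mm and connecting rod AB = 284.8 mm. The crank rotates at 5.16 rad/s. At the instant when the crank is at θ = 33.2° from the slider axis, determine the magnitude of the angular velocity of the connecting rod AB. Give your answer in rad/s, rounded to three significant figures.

0.934

ω = 5.16 rad/s
The rod makes angle φ with the slider axis where L sinφ = r sinθ; differentiating, L cosφ·φ̇ = r ω cosθ.
L cosφ = √(L² − r² sin²θ) = 0.28282 m.
|ω_rod| = r ω |cosθ| / √(L² − r² sin²θ) = 0.0612·5.16·0.83676/0.28282 = 0.93431 rad/s.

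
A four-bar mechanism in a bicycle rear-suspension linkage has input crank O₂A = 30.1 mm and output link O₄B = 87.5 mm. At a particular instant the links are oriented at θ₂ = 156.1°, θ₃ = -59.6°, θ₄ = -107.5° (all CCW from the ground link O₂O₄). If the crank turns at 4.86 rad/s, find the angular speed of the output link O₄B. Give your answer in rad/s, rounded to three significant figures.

ω₂ = 4.86 rad/s
Differentiating the loop-closure r₂e^{iθ₂}+r₃e^{iθ₃}=r₁+r₄e^{iθ₄} gives r₂ω₂e^{iθ₂}+r₃ω₃e^{iθ₃}=r₄ω₄e^{iθ₄}.
Eliminating the other unknown: ω₄ = r₂ω₂ sin(θ₂−θ₃) / [r₄ sin(θ₄−θ₃)].
Numerator sine = -0.58354; denominator sine = -0.74198.
Result = 0.0301·4.86·(-0.58354) / (0.0875·(-0.74198)) = +1.3149 rad/s; magnitude 1.3149 rad/s.

1.31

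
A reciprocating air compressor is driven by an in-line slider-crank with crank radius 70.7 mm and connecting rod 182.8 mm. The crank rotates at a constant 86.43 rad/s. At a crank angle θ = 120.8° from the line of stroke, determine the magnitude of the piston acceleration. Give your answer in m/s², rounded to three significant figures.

ω = 86.43 rad/s
x(θ) = r cosθ + √(L² − r² sin²θ); with ω constant, a = ω²·d²x/dθ².
d²x/dθ² = −r cosθ − r²(cos2θ)/√u − r⁴ sin²2θ/(4u^{3/2}),  u = L² − r² sin²θ = 0.0297279 m².
Substituting r = 0.0707 m, L = 0.1828 m, θ = 120.8°: d²x/dθ² = +0.049047 m.
a = ω²·d²x/dθ² = (86.43)²·(+0.049047) = +366.39 m/s²;  |a| = 366.39 m/s².

366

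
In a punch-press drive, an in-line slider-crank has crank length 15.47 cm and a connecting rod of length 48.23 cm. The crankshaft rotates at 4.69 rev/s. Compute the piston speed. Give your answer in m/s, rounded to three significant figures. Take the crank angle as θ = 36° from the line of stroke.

ω = 2π·4.69 = 29.47 rad/s
For an in-line slider-crank, x = r cosθ + √(L² − r² sin²θ), so v = −rω sinθ·[1 + r cosθ/√(L² − r² sin²θ)].
With r = 0.1547 m, L = 0.4823 m, θ = 36°: √(L² − r² sin²θ) = 0.47365 m.
v = −0.1547·29.47·0.58779·[1 + 0.1547·0.80902/0.47365] = -3.3876 m/s.
|v| = 3.3876 m/s.

3.39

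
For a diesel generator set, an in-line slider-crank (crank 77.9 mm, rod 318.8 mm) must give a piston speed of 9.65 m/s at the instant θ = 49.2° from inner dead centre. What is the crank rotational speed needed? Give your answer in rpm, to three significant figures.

1340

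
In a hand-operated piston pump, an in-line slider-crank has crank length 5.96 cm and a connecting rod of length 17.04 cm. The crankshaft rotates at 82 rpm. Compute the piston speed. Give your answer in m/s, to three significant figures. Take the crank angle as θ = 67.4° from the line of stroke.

0.540

ω = 2π·82/60 = 8.587 rad/s
For an in-line slider-crank, x = r cosθ + √(L² − r² sin²θ), so v = −rω sinθ·[1 + r cosθ/√(L² − r² sin²θ)].
With r = 0.0596 m, L = 0.1704 m, θ = 67.4°: √(L² − r² sin²θ) = 0.16127 m.
v = −0.0596·8.587·0.92321·[1 + 0.0596·0.38430/0.16127] = -0.53959 m/s.
|v| = 0.53959 m/s.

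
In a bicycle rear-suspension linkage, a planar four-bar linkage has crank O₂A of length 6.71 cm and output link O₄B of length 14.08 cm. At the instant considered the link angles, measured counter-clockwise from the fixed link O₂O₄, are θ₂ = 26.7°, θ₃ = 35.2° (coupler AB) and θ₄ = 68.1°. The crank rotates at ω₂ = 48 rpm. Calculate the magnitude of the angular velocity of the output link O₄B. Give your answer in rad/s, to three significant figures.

0.652

ω₂ = 5.027 rad/s (from 48 rpm).
Differentiating the loop-closure r₂e^{iθ₂}+r₃e^{iθ₃}=r₁+r₄e^{iθ₄} gives r₂ω₂e^{iθ₂}+r₃ω₃e^{iθ₃}=r₄ω₄e^{iθ₄}.
Eliminating the other unknown: ω₄ = r₂ω₂ sin(θ₂−θ₃) / [r₄ sin(θ₄−θ₃)].
Numerator sine = -0.14781; denominator sine = +0.54317.
Result = 0.0671·5.027·(-0.14781) / (0.1408·(+0.54317)) = -0.65186 rad/s; magnitude 0.65186 rad/s.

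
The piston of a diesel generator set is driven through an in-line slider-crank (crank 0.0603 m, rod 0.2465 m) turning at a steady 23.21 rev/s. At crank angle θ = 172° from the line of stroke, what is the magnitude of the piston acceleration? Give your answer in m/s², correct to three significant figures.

ω = 2π·23.2 = 145.8 rad/s
x(θ) = r cosθ + √(L² − r² sin²θ); with ω constant, a = ω²·d²x/dθ².
d²x/dθ² = −r cosθ − r²(cos2θ)/√u − r⁴ sin²2θ/(4u^{3/2}),  u = L² − r² sin²θ = 0.0606918 m².
Substituting r = 0.0603 m, L = 0.2465 m, θ = 172°: d²x/dθ² = +0.045509 m.
a = ω²·d²x/dθ² = (145.8)²·(+0.045509) = +967.84 m/s²;  |a| = 967.84 m/s².

968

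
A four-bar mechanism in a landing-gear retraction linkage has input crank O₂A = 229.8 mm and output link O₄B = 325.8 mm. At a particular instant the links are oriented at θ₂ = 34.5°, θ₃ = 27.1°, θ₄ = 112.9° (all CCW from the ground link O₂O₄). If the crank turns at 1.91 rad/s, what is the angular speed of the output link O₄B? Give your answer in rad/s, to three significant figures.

ω₂ = 1.91 rad/s
Differentiating the loop-closure r₂e^{iθ₂}+r₃e^{iθ₃}=r₁+r₄e^{iθ₄} gives r₂ω₂e^{iθ₂}+r₃ω₃e^{iθ₃}=r₄ω₄e^{iθ₄}.
Eliminating the other unknown: ω₄ = r₂ω₂ sin(θ₂−θ₃) / [r₄ sin(θ₄−θ₃)].
Numerator sine = +0.12880; denominator sine = +0.99731.
Result = 0.2298·1.91·(+0.12880) / (0.3258·(+0.99731)) = +0.17398 rad/s; magnitude 0.17398 rad/s.

0.174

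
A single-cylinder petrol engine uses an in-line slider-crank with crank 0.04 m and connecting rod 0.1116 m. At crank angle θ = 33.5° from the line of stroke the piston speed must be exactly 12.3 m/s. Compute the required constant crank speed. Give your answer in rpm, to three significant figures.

4080

For an in-line slider-crank, |v_piston| = rω|sinθ|·[1 + r cosθ/√(L² − r² sin²θ)].
With r = 0.04 m, L = 0.1116 m, θ = 33.5°: the bracketed kinematic factor |dx/dθ| = 0.028809 m.
ω = v/|dx/dθ| = 12.3/0.028809 = 426.95 rad/s.
N = 60ω/(2π) = 4077.1 rpm.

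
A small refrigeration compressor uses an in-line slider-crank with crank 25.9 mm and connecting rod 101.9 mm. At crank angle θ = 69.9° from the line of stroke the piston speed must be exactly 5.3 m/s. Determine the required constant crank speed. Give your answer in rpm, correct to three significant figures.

1910

For an in-line slider-crank, |v_piston| = rω|sinθ|·[1 + r cosθ/√(L² − r² sin²θ)].
With r = 0.0259 m, L = 0.1019 m, θ = 69.9°: the bracketed kinematic factor |dx/dθ| = 0.02651 m.
ω = v/|dx/dθ| = 5.3/0.02651 = 199.92 rad/s.
N = 60ω/(2π) = 1909.1 rpm.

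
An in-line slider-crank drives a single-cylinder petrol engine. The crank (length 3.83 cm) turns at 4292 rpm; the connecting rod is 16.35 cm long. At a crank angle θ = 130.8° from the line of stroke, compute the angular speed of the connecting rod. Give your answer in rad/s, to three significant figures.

69.9

ω = 449.5 rad/s (converted from 4292 rpm).
The rod makes angle φ with the slider axis where L sinφ = r sinθ; differentiating, L cosφ·φ̇ = r ω cosθ.
L cosφ = √(L² − r² sin²θ) = 0.16091 m.
|ω_rod| = r ω |cosθ| / √(L² − r² sin²θ) = 0.0383·449.5·0.65342/0.16091 = 69.904 rad/s.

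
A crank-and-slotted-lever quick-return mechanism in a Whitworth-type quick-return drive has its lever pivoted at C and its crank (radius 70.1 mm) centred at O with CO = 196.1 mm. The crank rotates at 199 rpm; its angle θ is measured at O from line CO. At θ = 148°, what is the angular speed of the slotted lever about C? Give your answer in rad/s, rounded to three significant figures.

7.01

ω = 20.84 rad/s (from 199 rpm).
Crank pin A relative to C: A = (d + r cosθ, r sinθ); lever angle φ = atan2(r sinθ, d + r cosθ).
Differentiating tanφ: φ̇ = rω(d cosθ + r)/(d² + r² + 2dr cosθ).
d² + r² + 2dr cosθ = |CA|² = 0.0200536 m²;  d cosθ + r = -0.096202 m.
|ω_lever| = |0.0701·20.84·-0.096202| / 0.0200536 = 7.008 rad/s.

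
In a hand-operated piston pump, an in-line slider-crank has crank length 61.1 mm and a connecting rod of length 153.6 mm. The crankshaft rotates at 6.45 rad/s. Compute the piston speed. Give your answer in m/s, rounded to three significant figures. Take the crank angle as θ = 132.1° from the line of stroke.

ω = 6.45 rad/s
For an in-line slider-crank, x = r cosθ + √(L² − r² sin²θ), so v = −rω sinθ·[1 + r cosθ/√(L² − r² sin²θ)].
With r = 0.0611 m, L = 0.1536 m, θ = 132.1°: √(L² − r² sin²θ) = 0.14676 m.
v = −0.0611·6.45·0.74198·[1 + 0.0611·-0.67043/0.14676] = -0.21079 m/s.
|v| = 0.21079 m/s.

0.211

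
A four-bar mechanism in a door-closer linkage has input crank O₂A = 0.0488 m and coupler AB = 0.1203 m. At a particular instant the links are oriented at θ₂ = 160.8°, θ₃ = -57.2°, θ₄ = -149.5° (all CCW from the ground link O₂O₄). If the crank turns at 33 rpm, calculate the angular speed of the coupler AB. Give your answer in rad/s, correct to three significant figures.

ω₂ = 3.456 rad/s (from 33 rpm).
Differentiating the loop-closure r₂e^{iθ₂}+r₃e^{iθ₃}=r₁+r₄e^{iθ₄} gives r₂ω₂e^{iθ₂}+r₃ω₃e^{iθ₃}=r₄ω₄e^{iθ₄}.
Eliminating the other unknown: ω₃ = r₂ω₂ sin(θ₄−θ₂) / [r₃ sin(θ₃−θ₄)].
Numerator sine = +0.76267; denominator sine = +0.99919.
Result = 0.0488·3.456·(+0.76267) / (0.1203·(+0.99919)) = +1.07 rad/s; magnitude 1.07 rad/s.

1.07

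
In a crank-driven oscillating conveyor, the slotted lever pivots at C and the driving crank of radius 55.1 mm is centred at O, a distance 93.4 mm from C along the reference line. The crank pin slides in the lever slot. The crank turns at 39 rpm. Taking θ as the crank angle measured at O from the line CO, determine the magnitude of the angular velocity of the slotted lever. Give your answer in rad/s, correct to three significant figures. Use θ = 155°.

2.74

ω = 4.084 rad/s (from 39 rpm).
Crank pin A relative to C: A = (d + r cosθ, r sinθ); lever angle φ = atan2(r sinθ, d + r cosθ).
Differentiating tanφ: φ̇ = rω(d cosθ + r)/(d² + r² + 2dr cosθ).
d² + r² + 2dr cosθ = |CA|² = 0.00243123 m²;  d cosθ + r = -0.029549 m.
|ω_lever| = |0.0551·4.084·-0.029549| / 0.00243123 = 2.735 rad/s.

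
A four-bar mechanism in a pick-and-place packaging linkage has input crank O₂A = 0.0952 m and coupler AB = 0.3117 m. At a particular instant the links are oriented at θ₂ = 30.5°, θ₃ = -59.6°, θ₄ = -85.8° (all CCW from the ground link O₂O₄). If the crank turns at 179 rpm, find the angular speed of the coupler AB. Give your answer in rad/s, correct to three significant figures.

ω₂ = 18.74 rad/s (from 179 rpm).
Differentiating the loop-closure r₂e^{iθ₂}+r₃e^{iθ₃}=r₁+r₄e^{iθ₄} gives r₂ω₂e^{iθ₂}+r₃ω₃e^{iθ₃}=r₄ω₄e^{iθ₄}.
Eliminating the other unknown: ω₃ = r₂ω₂ sin(θ₄−θ₂) / [r₃ sin(θ₃−θ₄)].
Numerator sine = -0.89649; denominator sine = +0.44151.
Result = 0.0952·18.74·(-0.89649) / (0.3117·(+0.44151)) = -11.625 rad/s; magnitude 11.625 rad/s.

11.6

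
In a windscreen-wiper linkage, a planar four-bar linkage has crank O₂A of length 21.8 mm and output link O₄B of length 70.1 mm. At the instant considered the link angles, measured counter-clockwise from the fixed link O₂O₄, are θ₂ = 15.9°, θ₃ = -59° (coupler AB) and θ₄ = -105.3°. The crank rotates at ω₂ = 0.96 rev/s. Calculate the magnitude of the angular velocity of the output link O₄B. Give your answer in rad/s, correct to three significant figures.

2.51

ω₂ = 6.032 rad/s (from 0.96 rev/s).
Differentiating the loop-closure r₂e^{iθ₂}+r₃e^{iθ₃}=r₁+r₄e^{iθ₄} gives r₂ω₂e^{iθ₂}+r₃ω₃e^{iθ₃}=r₄ω₄e^{iθ₄}.
Eliminating the other unknown: ω₄ = r₂ω₂ sin(θ₂−θ₃) / [r₄ sin(θ₄−θ₃)].
Numerator sine = +0.96547; denominator sine = -0.72297.
Result = 0.0218·6.032·(+0.96547) / (0.0701·(-0.72297)) = -2.505 rad/s; magnitude 2.505 rad/s.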